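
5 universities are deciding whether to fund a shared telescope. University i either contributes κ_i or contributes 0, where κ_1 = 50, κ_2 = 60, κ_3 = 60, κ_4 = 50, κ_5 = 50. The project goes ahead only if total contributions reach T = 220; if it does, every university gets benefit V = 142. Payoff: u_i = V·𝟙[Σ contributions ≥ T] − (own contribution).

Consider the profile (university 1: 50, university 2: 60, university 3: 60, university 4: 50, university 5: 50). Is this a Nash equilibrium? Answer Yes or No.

Total = 270 ≥ 220: provided.
University 1 (pledges 50, payoff 92): dropping to 0 → total 220, payoff 142. Profitable deviation.

No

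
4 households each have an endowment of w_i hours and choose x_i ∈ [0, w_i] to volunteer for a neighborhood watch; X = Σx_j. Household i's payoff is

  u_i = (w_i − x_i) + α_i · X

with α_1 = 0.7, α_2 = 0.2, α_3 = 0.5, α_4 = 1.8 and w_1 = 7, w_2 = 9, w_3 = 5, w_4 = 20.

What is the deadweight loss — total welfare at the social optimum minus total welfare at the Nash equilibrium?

46.2

∂u_i/∂x_i = α_i − 1, so household i contributes w_i if α_i > 1, else 0.
α_i > 1 for i ∈ {4}; NE contributions (0, 0, 0, 20), X = 20.
W^NE = Σw_i − X^NE + (Σα_i)·X^NE = 41 + 2.2·20 = 85.
Planner: ∂(Σu_j)/∂x_i = Σα_j − 1 = 2.2 > 0, so everyone contributes w_i; X^SO = 41, W^SO = 41 + 2.2·41 = 131.2.
Deadweight loss = 46.2.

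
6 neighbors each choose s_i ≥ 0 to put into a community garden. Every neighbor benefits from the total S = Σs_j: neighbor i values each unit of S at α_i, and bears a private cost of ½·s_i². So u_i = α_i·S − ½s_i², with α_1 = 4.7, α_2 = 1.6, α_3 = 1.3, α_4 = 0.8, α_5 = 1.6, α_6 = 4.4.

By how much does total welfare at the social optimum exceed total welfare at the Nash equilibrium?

Neighbor i's FOC: ∂u_i/∂s_i = α_i − s_i = 0, so s_i* = α_i.
NE contributions = (4.7, 1.6, 1.3, 0.8, 1.6, 4.4); S = 14.4.
W^NE = (Σα)·S − ½Σα_i² = 14.4² − ½·48.9 = 182.91.
Planner sets s_i = Σα_j = 14.4 for every i, so S^SO = 6·14.4 = 86.4.
W^SO = (Σα)·S^SO − ½·6·(Σα)² = (6/2)·14.4² = 622.08.
Deadweight loss = W^SO − W^NE = 439.17.

439.17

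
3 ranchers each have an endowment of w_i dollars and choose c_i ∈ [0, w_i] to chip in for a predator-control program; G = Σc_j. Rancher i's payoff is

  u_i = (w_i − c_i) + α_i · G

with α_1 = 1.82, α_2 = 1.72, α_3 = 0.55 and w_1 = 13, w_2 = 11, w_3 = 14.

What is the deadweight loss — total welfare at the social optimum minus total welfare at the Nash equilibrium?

43.26

∂u_i/∂c_i = α_i − 1, so rancher i contributes w_i if α_i > 1, else 0.
α_i > 1 for i ∈ {1, 2}; NE contributions (13, 11, 0), G = 24.
W^NE = Σw_i − G^NE + (Σα_i)·G^NE = 38 + 3.09·24 = 112.16.
Planner: ∂(Σu_j)/∂c_i = Σα_j − 1 = 3.09 > 0, so everyone contributes w_i; G^SO = 38, W^SO = 38 + 3.09·38 = 155.42.
Deadweight loss = 43.26.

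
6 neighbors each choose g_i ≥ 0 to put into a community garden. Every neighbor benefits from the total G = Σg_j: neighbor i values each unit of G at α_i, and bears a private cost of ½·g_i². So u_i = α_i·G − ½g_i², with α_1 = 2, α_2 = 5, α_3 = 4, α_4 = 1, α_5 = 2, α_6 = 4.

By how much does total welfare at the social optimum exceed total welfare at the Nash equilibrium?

681

Neighbor i's FOC: ∂u_i/∂g_i = α_i − g_i = 0, so g_i* = α_i.
NE contributions = (2, 5, 4, 1, 2, 4); G = 18.
W^NE = (Σα)·G − ½Σα_i² = 18² − ½·66 = 291.
Planner sets g_i = Σα_j = 18 for every i, so G^SO = 6·18 = 108.
W^SO = (Σα)·G^SO − ½·6·(Σα)² = (6/2)·18² = 972.
Deadweight loss = W^SO − W^NE = 681.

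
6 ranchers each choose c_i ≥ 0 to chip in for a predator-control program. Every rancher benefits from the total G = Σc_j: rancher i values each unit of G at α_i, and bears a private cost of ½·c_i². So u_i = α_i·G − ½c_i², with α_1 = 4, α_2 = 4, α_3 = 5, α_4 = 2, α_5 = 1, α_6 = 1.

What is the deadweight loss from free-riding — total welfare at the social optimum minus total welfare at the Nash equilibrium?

609.5

Rancher i's FOC: ∂u_i/∂c_i = α_i − c_i = 0, so c_i* = α_i.
NE contributions = (4, 4, 5, 2, 1, 1); G = 17.
W^NE = (Σα)·G − ½Σα_i² = 17² − ½·63 = 257.5.
Planner sets c_i = Σα_j = 17 for every i, so G^SO = 6·17 = 102.
W^SO = (Σα)·G^SO − ½·6·(Σα)² = (6/2)·17² = 867.
Deadweight loss = W^SO − W^NE = 609.5.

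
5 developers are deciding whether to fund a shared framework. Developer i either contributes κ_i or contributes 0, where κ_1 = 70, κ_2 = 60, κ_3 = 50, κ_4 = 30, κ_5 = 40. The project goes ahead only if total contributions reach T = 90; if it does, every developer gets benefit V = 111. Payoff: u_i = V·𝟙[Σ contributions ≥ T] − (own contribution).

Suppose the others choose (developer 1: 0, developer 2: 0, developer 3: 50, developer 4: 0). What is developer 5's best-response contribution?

40

Others' total = 50. Contributing 40 brings total to 90 ≥ 90: gain V − κ_5 = 71.
Best response: 40.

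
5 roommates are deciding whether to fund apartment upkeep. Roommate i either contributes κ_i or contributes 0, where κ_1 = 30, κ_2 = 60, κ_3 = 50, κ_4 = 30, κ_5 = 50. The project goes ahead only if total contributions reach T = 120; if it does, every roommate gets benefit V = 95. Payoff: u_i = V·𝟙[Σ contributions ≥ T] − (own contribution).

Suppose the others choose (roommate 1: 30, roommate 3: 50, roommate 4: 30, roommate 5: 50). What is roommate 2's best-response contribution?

0

Others' total = 160 ≥ 120; contributing adds cost 60 for no extra benefit.
Best response: 0.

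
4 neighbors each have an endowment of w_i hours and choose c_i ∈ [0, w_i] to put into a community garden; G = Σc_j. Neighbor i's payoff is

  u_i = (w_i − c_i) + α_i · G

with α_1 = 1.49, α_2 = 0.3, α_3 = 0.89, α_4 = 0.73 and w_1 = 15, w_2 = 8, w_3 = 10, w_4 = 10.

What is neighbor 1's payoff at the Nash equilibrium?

22.35

∂u_i/∂c_i = α_i − 1, so neighbor i contributes w_i if α_i > 1, else 0.
α_i > 1 for i ∈ {1}; NE contributions (15, 0, 0, 0), G = 15.
u_1 = (15 − 15) + 1.49·15 = 22.35.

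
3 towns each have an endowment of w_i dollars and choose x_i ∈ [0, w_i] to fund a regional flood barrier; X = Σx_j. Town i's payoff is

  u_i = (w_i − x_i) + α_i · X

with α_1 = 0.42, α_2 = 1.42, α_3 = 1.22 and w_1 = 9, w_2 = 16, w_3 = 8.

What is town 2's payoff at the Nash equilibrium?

∂u_i/∂x_i = α_i − 1, so town i contributes w_i if α_i > 1, else 0.
α_i > 1 for i ∈ {2, 3}; NE contributions (0, 16, 8), X = 24.
u_2 = (16 − 16) + 1.42·24 = 34.08.

34.08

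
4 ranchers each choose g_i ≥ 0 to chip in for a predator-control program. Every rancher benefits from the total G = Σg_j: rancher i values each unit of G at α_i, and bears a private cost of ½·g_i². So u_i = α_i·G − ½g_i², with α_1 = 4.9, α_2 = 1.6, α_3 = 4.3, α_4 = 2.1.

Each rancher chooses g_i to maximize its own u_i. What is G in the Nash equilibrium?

Rancher i's FOC: ∂u_i/∂g_i = α_i − g_i = 0, so g_i* = α_i.
NE contributions = (4.9, 1.6, 4.3, 2.1); G = 12.9.

12.9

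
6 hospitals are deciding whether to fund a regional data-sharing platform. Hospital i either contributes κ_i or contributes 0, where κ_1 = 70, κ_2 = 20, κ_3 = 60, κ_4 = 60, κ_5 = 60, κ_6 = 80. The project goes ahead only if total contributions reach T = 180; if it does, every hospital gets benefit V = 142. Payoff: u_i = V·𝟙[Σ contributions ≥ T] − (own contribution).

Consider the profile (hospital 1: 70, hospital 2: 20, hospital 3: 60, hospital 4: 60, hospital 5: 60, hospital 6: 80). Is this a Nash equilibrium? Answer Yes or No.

No

Total = 350 ≥ 180: provided.
Hospital 1 (pledges 70, payoff 72): dropping to 0 → total 280, payoff 142. Profitable deviation.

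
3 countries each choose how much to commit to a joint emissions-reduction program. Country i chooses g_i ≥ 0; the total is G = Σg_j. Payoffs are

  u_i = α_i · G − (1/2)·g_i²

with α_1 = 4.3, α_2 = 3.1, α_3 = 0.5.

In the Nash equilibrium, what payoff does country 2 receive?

19.685

Country i's FOC: ∂u_i/∂g_i = α_i − g_i = 0, so g_i* = α_i.
NE contributions = (4.3, 3.1, 0.5); G = 7.9.
u_2 = α_2·G − ½·(g_2)² = 3.1·7.9 − ½·3.1² = 19.685.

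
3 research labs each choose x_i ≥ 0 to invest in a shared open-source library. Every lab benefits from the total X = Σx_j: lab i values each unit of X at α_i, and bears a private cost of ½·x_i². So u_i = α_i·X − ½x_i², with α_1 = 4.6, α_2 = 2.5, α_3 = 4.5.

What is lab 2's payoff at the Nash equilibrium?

Lab i's FOC: ∂u_i/∂x_i = α_i − x_i = 0, so x_i* = α_i.
NE contributions = (4.6, 2.5, 4.5); X = 11.6.
u_2 = α_2·X − ½·(x_2)² = 2.5·11.6 − ½·2.5² = 25.875.

25.875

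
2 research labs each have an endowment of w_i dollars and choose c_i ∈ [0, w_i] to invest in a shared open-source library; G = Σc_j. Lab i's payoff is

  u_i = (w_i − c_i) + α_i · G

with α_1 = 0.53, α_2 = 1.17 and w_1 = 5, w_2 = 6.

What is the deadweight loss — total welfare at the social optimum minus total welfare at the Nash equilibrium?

∂u_i/∂c_i = α_i − 1, so lab i contributes w_i if α_i > 1, else 0.
α_i > 1 for i ∈ {2}; NE contributions (0, 6), G = 6.
W^NE = Σw_i − G^NE + (Σα_i)·G^NE = 11 + 0.7·6 = 15.2.
Planner: ∂(Σu_j)/∂c_i = Σα_j − 1 = 0.7 > 0, so everyone contributes w_i; G^SO = 11, W^SO = 11 + 0.7·11 = 18.7.
Deadweight loss = 3.5.

3.5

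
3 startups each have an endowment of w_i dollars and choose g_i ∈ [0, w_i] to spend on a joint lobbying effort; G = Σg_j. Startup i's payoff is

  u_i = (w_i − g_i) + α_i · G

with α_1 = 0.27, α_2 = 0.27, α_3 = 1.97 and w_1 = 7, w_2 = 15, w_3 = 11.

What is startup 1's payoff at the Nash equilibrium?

9.97

∂u_i/∂g_i = α_i − 1, so startup i contributes w_i if α_i > 1, else 0.
α_i > 1 for i ∈ {3}; NE contributions (0, 0, 11), G = 11.
u_1 = (7 − 0) + 0.27·11 = 9.97.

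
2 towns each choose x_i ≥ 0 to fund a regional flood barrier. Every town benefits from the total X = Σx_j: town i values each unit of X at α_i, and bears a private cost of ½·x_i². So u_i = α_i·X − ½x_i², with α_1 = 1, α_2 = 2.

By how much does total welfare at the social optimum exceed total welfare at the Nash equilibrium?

2.5

Town i's FOC: ∂u_i/∂x_i = α_i − x_i = 0, so x_i* = α_i.
NE contributions = (1, 2); X = 3.
W^NE = (Σα)·X − ½Σα_i² = 3² − ½·5 = 6.5.
Planner sets x_i = Σα_j = 3 for every i, so X^SO = 2·3 = 6.
W^SO = (Σα)·X^SO − ½·2·(Σα)² = (2/2)·3² = 9.
Deadweight loss = W^SO − W^NE = 2.5.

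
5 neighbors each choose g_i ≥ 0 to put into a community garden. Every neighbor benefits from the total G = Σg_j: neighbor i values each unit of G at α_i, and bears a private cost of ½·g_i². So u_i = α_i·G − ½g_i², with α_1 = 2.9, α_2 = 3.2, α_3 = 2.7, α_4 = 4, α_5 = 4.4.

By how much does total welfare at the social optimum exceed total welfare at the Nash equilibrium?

474.41

Neighbor i's FOC: ∂u_i/∂g_i = α_i − g_i = 0, so g_i* = α_i.
NE contributions = (2.9, 3.2, 2.7, 4, 4.4); G = 17.2.
W^NE = (Σα)·G − ½Σα_i² = 17.2² − ½·61.3 = 265.19.
Planner sets g_i = Σα_j = 17.2 for every i, so G^SO = 5·17.2 = 86.
W^SO = (Σα)·G^SO − ½·5·(Σα)² = (5/2)·17.2² = 739.6.
Deadweight loss = W^SO − W^NE = 474.41.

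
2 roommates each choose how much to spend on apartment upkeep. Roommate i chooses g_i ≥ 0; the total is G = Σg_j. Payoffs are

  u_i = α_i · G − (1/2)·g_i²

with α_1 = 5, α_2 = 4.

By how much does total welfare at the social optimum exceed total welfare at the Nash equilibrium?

Roommate i's FOC: ∂u_i/∂g_i = α_i − g_i = 0, so g_i* = α_i.
NE contributions = (5, 4); G = 9.
W^NE = (Σα)·G − ½Σα_i² = 9² − ½·41 = 60.5.
Planner sets g_i = Σα_j = 9 for every i, so G^SO = 2·9 = 18.
W^SO = (Σα)·G^SO − ½·2·(Σα)² = (2/2)·9² = 81.
Deadweight loss = W^SO − W^NE = 20.5.

20.5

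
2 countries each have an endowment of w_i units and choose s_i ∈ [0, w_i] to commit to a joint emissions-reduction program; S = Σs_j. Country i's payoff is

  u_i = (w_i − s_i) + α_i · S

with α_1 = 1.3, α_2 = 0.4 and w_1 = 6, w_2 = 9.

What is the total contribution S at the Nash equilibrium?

∂u_i/∂s_i = α_i − 1, so country i contributes w_i if α_i > 1, else 0.
α_i > 1 for i ∈ {1}; NE contributions (6, 0), S = 6.

6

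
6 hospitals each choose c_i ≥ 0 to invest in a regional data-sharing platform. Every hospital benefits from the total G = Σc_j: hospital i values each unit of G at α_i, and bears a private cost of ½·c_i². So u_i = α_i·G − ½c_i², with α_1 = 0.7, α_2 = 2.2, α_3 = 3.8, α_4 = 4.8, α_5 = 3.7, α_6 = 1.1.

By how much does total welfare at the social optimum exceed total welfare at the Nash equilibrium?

560.235

Hospital i's FOC: ∂u_i/∂c_i = α_i − c_i = 0, so c_i* = α_i.
NE contributions = (0.7, 2.2, 3.8, 4.8, 3.7, 1.1); G = 16.3.
W^NE = (Σα)·G − ½Σα_i² = 16.3² − ½·57.71 = 236.835.
Planner sets c_i = Σα_j = 16.3 for every i, so G^SO = 6·16.3 = 97.8.
W^SO = (Σα)·G^SO − ½·6·(Σα)² = (6/2)·16.3² = 797.07.
Deadweight loss = W^SO − W^NE = 560.235.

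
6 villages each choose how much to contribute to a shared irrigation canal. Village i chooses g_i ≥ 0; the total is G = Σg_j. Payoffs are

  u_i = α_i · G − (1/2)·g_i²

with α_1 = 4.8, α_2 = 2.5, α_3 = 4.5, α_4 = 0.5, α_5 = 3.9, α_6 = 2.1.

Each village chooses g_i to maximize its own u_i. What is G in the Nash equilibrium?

18.3

Village i's FOC: ∂u_i/∂g_i = α_i − g_i = 0, so g_i* = α_i.
NE contributions = (4.8, 2.5, 4.5, 0.5, 3.9, 2.1); G = 18.3.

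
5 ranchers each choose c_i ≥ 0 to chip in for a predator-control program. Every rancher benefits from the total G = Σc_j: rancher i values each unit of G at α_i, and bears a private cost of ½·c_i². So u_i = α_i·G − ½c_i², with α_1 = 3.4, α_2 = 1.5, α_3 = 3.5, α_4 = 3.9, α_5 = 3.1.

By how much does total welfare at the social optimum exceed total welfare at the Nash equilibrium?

Rancher i's FOC: ∂u_i/∂c_i = α_i − c_i = 0, so c_i* = α_i.
NE contributions = (3.4, 1.5, 3.5, 3.9, 3.1); G = 15.4.
W^NE = (Σα)·G − ½Σα_i² = 15.4² − ½·50.88 = 211.72.
Planner sets c_i = Σα_j = 15.4 for every i, so G^SO = 5·15.4 = 77.
W^SO = (Σα)·G^SO − ½·5·(Σα)² = (5/2)·15.4² = 592.9.
Deadweight loss = W^SO − W^NE = 381.18.

381.18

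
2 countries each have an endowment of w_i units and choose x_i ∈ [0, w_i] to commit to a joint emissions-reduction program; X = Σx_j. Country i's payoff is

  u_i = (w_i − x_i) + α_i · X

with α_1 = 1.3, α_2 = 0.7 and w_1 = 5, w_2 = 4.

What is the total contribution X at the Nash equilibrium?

∂u_i/∂x_i = α_i − 1, so country i contributes w_i if α_i > 1, else 0.
α_i > 1 for i ∈ {1}; NE contributions (5, 0), X = 5.

5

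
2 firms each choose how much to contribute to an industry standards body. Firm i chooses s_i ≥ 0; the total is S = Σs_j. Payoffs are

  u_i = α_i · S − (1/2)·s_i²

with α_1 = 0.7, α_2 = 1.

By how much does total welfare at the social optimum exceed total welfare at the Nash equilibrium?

0.745

Firm i's FOC: ∂u_i/∂s_i = α_i − s_i = 0, so s_i* = α_i.
NE contributions = (0.7, 1); S = 1.7.
W^NE = (Σα)·S − ½Σα_i² = 1.7² − ½·1.49 = 2.145.
Planner sets s_i = Σα_j = 1.7 for every i, so S^SO = 2·1.7 = 3.4.
W^SO = (Σα)·S^SO − ½·2·(Σα)² = (2/2)·1.7² = 2.89.
Deadweight loss = W^SO − W^NE = 0.745.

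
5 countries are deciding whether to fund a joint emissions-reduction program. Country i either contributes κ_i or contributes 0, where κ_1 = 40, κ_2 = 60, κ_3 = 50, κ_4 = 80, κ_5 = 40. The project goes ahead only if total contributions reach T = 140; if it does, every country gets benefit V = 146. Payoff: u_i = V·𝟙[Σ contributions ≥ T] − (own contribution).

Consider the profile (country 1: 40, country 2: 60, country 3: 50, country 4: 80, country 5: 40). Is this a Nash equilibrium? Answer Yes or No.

Total = 270 ≥ 140: provided.
Country 1 (pledges 40, payoff 106): dropping to 0 → total 230, payoff 146. Profitable deviation.

No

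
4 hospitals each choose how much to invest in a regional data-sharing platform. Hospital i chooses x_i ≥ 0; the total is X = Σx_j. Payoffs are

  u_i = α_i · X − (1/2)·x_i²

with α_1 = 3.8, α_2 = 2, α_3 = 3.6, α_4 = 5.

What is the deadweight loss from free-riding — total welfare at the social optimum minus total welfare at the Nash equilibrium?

235.56

Hospital i's FOC: ∂u_i/∂x_i = α_i − x_i = 0, so x_i* = α_i.
NE contributions = (3.8, 2, 3.6, 5); X = 14.4.
W^NE = (Σα)·X − ½Σα_i² = 14.4² − ½·56.4 = 179.16.
Planner sets x_i = Σα_j = 14.4 for every i, so X^SO = 4·14.4 = 57.6.
W^SO = (Σα)·X^SO − ½·4·(Σα)² = (4/2)·14.4² = 414.72.
Deadweight loss = W^SO − W^NE = 235.56.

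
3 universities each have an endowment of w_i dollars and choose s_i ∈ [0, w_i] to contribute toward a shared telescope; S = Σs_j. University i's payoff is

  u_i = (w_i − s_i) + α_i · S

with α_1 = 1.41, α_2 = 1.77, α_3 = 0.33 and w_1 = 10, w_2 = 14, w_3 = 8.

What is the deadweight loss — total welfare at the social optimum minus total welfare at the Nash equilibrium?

20.08

∂u_i/∂s_i = α_i − 1, so university i contributes w_i if α_i > 1, else 0.
α_i > 1 for i ∈ {1, 2}; NE contributions (10, 14, 0), S = 24.
W^NE = Σw_i − S^NE + (Σα_i)·S^NE = 32 + 2.51·24 = 92.24.
Planner: ∂(Σu_j)/∂s_i = Σα_j − 1 = 2.51 > 0, so everyone contributes w_i; S^SO = 32, W^SO = 32 + 2.51·32 = 112.32.
Deadweight loss = 20.08.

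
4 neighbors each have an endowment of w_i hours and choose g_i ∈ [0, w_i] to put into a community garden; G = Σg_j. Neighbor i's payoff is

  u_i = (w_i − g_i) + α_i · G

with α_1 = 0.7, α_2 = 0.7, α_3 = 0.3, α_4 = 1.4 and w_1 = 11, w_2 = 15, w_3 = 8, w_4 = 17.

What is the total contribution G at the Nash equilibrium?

∂u_i/∂g_i = α_i − 1, so neighbor i contributes w_i if α_i > 1, else 0.
α_i > 1 for i ∈ {4}; NE contributions (0, 0, 0, 17), G = 17.

17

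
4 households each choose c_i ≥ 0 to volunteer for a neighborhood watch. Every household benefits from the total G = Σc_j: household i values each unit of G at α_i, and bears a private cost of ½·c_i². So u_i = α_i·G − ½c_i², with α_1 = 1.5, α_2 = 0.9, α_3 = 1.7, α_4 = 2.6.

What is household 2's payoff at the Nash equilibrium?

Household i's FOC: ∂u_i/∂c_i = α_i − c_i = 0, so c_i* = α_i.
NE contributions = (1.5, 0.9, 1.7, 2.6); G = 6.7.
u_2 = α_2·G − ½·(c_2)² = 0.9·6.7 − ½·0.9² = 5.625.

5.625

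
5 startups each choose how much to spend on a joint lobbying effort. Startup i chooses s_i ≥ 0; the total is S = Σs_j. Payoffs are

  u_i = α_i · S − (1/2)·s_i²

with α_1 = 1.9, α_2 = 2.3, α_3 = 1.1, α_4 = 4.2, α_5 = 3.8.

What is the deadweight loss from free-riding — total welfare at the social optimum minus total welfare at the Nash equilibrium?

286.43

Startup i's FOC: ∂u_i/∂s_i = α_i − s_i = 0, so s_i* = α_i.
NE contributions = (1.9, 2.3, 1.1, 4.2, 3.8); S = 13.3.
W^NE = (Σα)·S − ½Σα_i² = 13.3² − ½·42.19 = 155.795.
Planner sets s_i = Σα_j = 13.3 for every i, so S^SO = 5·13.3 = 66.5.
W^SO = (Σα)·S^SO − ½·5·(Σα)² = (5/2)·13.3² = 442.225.
Deadweight loss = W^SO − W^NE = 286.43.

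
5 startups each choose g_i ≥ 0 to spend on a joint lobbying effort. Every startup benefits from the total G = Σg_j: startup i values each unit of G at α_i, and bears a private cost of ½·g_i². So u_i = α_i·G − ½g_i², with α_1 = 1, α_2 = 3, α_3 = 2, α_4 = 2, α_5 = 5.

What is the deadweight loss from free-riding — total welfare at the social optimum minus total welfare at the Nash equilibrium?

Startup i's FOC: ∂u_i/∂g_i = α_i − g_i = 0, so g_i* = α_i.
NE contributions = (1, 3, 2, 2, 5); G = 13.
W^NE = (Σα)·G − ½Σα_i² = 13² − ½·43 = 147.5.
Planner sets g_i = Σα_j = 13 for every i, so G^SO = 5·13 = 65.
W^SO = (Σα)·G^SO − ½·5·(Σα)² = (5/2)·13² = 422.5.
Deadweight loss = W^SO − W^NE = 275.

275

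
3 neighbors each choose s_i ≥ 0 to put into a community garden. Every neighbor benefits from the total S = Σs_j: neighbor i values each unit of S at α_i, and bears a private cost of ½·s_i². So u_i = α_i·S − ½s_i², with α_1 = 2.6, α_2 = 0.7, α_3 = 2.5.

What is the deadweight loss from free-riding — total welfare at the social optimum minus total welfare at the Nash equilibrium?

23.57

Neighbor i's FOC: ∂u_i/∂s_i = α_i − s_i = 0, so s_i* = α_i.
NE contributions = (2.6, 0.7, 2.5); S = 5.8.
W^NE = (Σα)·S − ½Σα_i² = 5.8² − ½·13.5 = 26.89.
Planner sets s_i = Σα_j = 5.8 for every i, so S^SO = 3·5.8 = 17.4.
W^SO = (Σα)·S^SO − ½·3·(Σα)² = (3/2)·5.8² = 50.46.
Deadweight loss = W^SO − W^NE = 23.57.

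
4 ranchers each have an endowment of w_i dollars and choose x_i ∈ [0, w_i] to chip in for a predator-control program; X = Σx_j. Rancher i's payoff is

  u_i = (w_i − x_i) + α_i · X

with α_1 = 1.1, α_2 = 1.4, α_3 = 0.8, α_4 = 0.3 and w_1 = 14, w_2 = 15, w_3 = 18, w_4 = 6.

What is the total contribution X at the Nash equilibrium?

29

∂u_i/∂x_i = α_i − 1, so rancher i contributes w_i if α_i > 1, else 0.
α_i > 1 for i ∈ {1, 2}; NE contributions (14, 15, 0, 0), X = 29.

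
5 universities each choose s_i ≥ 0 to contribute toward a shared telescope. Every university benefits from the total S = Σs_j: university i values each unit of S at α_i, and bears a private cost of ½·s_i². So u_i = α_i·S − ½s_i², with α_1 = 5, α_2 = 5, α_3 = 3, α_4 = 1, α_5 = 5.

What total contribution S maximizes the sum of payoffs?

Planner FOC: ∂(Σu_j)/∂s_i = (Σα_j) − s_i = 0, so s_i^SO = Σα_j = 19 for every i; S^SO = 95.

95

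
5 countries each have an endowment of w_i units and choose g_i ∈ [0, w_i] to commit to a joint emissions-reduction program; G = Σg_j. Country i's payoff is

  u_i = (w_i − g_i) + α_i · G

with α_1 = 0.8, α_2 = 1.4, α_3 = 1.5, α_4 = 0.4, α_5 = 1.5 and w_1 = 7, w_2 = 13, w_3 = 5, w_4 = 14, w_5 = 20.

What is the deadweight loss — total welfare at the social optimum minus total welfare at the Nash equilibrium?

∂u_i/∂g_i = α_i − 1, so country i contributes w_i if α_i > 1, else 0.
α_i > 1 for i ∈ {2, 3, 5}; NE contributions (0, 13, 5, 0, 20), G = 38.
W^NE = Σw_i − G^NE + (Σα_i)·G^NE = 59 + 4.6·38 = 233.8.
Planner: ∂(Σu_j)/∂g_i = Σα_j − 1 = 4.6 > 0, so everyone contributes w_i; G^SO = 59, W^SO = 59 + 4.6·59 = 330.4.
Deadweight loss = 96.6.

96.6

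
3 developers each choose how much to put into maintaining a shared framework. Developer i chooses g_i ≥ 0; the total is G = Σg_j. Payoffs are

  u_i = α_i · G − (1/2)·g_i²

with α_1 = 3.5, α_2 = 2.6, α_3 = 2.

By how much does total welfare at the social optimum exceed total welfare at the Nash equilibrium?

44.31

Developer i's FOC: ∂u_i/∂g_i = α_i − g_i = 0, so g_i* = α_i.
NE contributions = (3.5, 2.6, 2); G = 8.1.
W^NE = (Σα)·G − ½Σα_i² = 8.1² − ½·23.01 = 54.105.
Planner sets g_i = Σα_j = 8.1 for every i, so G^SO = 3·8.1 = 24.3.
W^SO = (Σα)·G^SO − ½·3·(Σα)² = (3/2)·8.1² = 98.415.
Deadweight loss = W^SO − W^NE = 44.31.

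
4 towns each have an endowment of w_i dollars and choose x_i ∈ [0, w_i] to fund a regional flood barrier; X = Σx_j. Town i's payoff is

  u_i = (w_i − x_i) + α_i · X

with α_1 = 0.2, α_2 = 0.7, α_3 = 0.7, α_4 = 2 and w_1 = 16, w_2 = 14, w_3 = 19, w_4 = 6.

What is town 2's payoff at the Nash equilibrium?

∂u_i/∂x_i = α_i − 1, so town i contributes w_i if α_i > 1, else 0.
α_i > 1 for i ∈ {4}; NE contributions (0, 0, 0, 6), X = 6.
u_2 = (14 − 0) + 0.7·6 = 18.2.

18.2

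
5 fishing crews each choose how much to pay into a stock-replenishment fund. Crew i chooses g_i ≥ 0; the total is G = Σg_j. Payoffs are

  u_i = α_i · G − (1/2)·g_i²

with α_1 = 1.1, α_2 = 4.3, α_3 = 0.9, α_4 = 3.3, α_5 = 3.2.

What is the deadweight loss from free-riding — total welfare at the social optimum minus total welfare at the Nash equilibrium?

Crew i's FOC: ∂u_i/∂g_i = α_i − g_i = 0, so g_i* = α_i.
NE contributions = (1.1, 4.3, 0.9, 3.3, 3.2); G = 12.8.
W^NE = (Σα)·G − ½Σα_i² = 12.8² − ½·41.64 = 143.02.
Planner sets g_i = Σα_j = 12.8 for every i, so G^SO = 5·12.8 = 64.
W^SO = (Σα)·G^SO − ½·5·(Σα)² = (5/2)·12.8² = 409.6.
Deadweight loss = W^SO − W^NE = 266.58.

266.58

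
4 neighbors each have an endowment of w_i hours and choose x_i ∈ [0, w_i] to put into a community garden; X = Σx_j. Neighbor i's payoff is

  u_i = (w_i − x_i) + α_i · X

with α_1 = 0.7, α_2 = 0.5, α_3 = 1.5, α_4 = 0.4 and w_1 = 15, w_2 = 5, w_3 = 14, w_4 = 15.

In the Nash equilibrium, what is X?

∂u_i/∂x_i = α_i − 1, so neighbor i contributes w_i if α_i > 1, else 0.
α_i > 1 for i ∈ {3}; NE contributions (0, 0, 14, 0), X = 14.

14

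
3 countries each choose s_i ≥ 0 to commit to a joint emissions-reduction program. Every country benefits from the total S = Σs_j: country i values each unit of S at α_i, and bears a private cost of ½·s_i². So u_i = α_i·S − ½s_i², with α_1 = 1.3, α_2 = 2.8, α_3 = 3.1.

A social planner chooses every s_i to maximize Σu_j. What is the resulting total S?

21.6

Planner FOC: ∂(Σu_j)/∂s_i = (Σα_j) − s_i = 0, so s_i^SO = Σα_j = 7.2 for every i; S^SO = 21.6.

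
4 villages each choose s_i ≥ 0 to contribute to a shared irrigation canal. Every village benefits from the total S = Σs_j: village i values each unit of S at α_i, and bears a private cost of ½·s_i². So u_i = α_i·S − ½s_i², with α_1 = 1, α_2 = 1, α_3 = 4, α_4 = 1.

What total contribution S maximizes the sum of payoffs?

Planner FOC: ∂(Σu_j)/∂s_i = (Σα_j) − s_i = 0, so s_i^SO = Σα_j = 7 for every i; S^SO = 28.

28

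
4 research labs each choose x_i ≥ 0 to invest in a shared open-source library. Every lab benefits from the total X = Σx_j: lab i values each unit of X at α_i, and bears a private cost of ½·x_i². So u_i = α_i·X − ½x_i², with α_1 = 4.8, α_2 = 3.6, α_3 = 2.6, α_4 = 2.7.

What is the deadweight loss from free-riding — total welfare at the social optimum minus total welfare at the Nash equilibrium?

Lab i's FOC: ∂u_i/∂x_i = α_i − x_i = 0, so x_i* = α_i.
NE contributions = (4.8, 3.6, 2.6, 2.7); X = 13.7.
W^NE = (Σα)·X − ½Σα_i² = 13.7² − ½·50.05 = 162.665.
Planner sets x_i = Σα_j = 13.7 for every i, so X^SO = 4·13.7 = 54.8.
W^SO = (Σα)·X^SO − ½·4·(Σα)² = (4/2)·13.7² = 375.38.
Deadweight loss = W^SO − W^NE = 212.715.

212.715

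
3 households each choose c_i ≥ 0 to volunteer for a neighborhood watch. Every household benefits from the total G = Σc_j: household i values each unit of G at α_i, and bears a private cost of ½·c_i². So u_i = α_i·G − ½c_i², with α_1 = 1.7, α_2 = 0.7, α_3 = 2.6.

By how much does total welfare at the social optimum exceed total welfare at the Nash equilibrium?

17.57

Household i's FOC: ∂u_i/∂c_i = α_i − c_i = 0, so c_i* = α_i.
NE contributions = (1.7, 0.7, 2.6); G = 5.
W^NE = (Σα)·G − ½Σα_i² = 5² − ½·10.14 = 19.93.
Planner sets c_i = Σα_j = 5 for every i, so G^SO = 3·5 = 15.
W^SO = (Σα)·G^SO − ½·3·(Σα)² = (3/2)·5² = 37.5.
Deadweight loss = W^SO − W^NE = 17.57.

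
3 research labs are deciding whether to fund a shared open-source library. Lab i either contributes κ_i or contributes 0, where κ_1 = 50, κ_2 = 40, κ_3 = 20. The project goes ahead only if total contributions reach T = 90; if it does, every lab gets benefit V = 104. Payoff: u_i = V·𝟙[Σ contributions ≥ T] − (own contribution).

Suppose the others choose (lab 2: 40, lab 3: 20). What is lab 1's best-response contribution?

50

Others' total = 60. Contributing 50 brings total to 110 ≥ 90: gain V − κ_1 = 54.
Best response: 50.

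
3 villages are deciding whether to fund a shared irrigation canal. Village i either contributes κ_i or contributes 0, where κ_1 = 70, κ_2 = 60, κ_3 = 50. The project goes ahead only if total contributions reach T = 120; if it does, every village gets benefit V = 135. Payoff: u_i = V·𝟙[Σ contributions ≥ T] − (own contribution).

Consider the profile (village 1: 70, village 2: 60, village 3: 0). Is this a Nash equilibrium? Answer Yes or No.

Total = 130 ≥ 120: provided.
Village 1 (pledges 70, payoff 65): dropping to 0 → total 60, payoff 0. No gain.
Village 2 (pledges 60, payoff 75): dropping to 0 → total 70, payoff 0. No gain.
Village 3 (pledges 0, payoff 135): pledging 50 → total 180, payoff 85. No gain.

Yes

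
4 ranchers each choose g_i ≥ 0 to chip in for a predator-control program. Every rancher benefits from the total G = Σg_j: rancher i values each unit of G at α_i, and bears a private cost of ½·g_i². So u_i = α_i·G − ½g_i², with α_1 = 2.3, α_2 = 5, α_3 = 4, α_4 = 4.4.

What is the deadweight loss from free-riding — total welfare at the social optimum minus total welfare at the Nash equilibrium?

Rancher i's FOC: ∂u_i/∂g_i = α_i − g_i = 0, so g_i* = α_i.
NE contributions = (2.3, 5, 4, 4.4); G = 15.7.
W^NE = (Σα)·G − ½Σα_i² = 15.7² − ½·65.65 = 213.665.
Planner sets g_i = Σα_j = 15.7 for every i, so G^SO = 4·15.7 = 62.8.
W^SO = (Σα)·G^SO − ½·4·(Σα)² = (4/2)·15.7² = 492.98.
Deadweight loss = W^SO − W^NE = 279.315.

279.315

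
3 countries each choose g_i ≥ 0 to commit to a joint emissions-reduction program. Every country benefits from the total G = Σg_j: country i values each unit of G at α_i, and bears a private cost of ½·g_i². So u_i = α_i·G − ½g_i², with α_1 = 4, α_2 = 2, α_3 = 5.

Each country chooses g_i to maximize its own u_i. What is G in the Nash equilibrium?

11

Country i's FOC: ∂u_i/∂g_i = α_i − g_i = 0, so g_i* = α_i.
NE contributions = (4, 2, 5); G = 11.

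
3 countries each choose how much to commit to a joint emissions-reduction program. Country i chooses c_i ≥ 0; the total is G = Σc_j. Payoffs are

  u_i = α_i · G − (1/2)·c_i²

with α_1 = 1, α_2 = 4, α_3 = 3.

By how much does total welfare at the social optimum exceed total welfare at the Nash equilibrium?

45

Country i's FOC: ∂u_i/∂c_i = α_i − c_i = 0, so c_i* = α_i.
NE contributions = (1, 4, 3); G = 8.
W^NE = (Σα)·G − ½Σα_i² = 8² − ½·26 = 51.
Planner sets c_i = Σα_j = 8 for every i, so G^SO = 3·8 = 24.
W^SO = (Σα)·G^SO − ½·3·(Σα)² = (3/2)·8² = 96.
Deadweight loss = W^SO − W^NE = 45.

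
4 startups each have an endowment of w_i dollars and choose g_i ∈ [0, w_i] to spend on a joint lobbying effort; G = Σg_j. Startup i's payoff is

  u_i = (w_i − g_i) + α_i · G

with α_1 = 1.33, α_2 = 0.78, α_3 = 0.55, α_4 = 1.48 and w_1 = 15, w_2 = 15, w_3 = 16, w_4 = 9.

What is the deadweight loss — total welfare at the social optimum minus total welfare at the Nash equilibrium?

∂u_i/∂g_i = α_i − 1, so startup i contributes w_i if α_i > 1, else 0.
α_i > 1 for i ∈ {1, 4}; NE contributions (15, 0, 0, 9), G = 24.
W^NE = Σw_i − G^NE + (Σα_i)·G^NE = 55 + 3.14·24 = 130.36.
Planner: ∂(Σu_j)/∂g_i = Σα_j − 1 = 3.14 > 0, so everyone contributes w_i; G^SO = 55, W^SO = 55 + 3.14·55 = 227.7.
Deadweight loss = 97.34.

97.34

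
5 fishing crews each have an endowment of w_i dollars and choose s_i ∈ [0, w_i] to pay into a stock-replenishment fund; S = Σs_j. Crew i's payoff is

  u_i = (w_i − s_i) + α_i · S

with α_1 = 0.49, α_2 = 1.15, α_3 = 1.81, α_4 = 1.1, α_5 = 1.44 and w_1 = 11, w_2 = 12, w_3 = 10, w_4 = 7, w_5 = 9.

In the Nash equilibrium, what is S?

38

∂u_i/∂s_i = α_i − 1, so crew i contributes w_i if α_i > 1, else 0.
α_i > 1 for i ∈ {2, 3, 4, 5}; NE contributions (0, 12, 10, 7, 9), S = 38.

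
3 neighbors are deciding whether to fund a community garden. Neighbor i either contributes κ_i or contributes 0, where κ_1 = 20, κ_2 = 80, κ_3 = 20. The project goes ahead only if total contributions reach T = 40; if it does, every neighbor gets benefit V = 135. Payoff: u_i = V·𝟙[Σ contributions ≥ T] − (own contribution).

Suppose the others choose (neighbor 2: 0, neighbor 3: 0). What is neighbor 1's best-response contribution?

Others' total = 0. Even contributing 20 gives 20 < 40: no benefit either way.
Best response: 0.

0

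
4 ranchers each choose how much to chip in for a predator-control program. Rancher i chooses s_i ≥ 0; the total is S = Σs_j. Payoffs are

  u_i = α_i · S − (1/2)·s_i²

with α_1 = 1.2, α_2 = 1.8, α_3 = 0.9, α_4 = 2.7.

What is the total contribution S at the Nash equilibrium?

Rancher i's FOC: ∂u_i/∂s_i = α_i − s_i = 0, so s_i* = α_i.
NE contributions = (1.2, 1.8, 0.9, 2.7); S = 6.6.

6.6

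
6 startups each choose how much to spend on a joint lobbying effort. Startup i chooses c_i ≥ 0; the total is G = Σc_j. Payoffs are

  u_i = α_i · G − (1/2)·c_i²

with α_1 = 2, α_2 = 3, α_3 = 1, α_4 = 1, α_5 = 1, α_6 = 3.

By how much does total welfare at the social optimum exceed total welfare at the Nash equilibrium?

254.5

Startup i's FOC: ∂u_i/∂c_i = α_i − c_i = 0, so c_i* = α_i.
NE contributions = (2, 3, 1, 1, 1, 3); G = 11.
W^NE = (Σα)·G − ½Σα_i² = 11² − ½·25 = 108.5.
Planner sets c_i = Σα_j = 11 for every i, so G^SO = 6·11 = 66.
W^SO = (Σα)·G^SO − ½·6·(Σα)² = (6/2)·11² = 363.
Deadweight loss = W^SO − W^NE = 254.5.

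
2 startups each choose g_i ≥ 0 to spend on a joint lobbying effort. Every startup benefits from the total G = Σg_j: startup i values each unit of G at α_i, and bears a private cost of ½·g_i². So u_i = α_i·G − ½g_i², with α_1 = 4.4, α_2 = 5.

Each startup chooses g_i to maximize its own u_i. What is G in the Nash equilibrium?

Startup i's FOC: ∂u_i/∂g_i = α_i − g_i = 0, so g_i* = α_i.
NE contributions = (4.4, 5); G = 9.4.

9.4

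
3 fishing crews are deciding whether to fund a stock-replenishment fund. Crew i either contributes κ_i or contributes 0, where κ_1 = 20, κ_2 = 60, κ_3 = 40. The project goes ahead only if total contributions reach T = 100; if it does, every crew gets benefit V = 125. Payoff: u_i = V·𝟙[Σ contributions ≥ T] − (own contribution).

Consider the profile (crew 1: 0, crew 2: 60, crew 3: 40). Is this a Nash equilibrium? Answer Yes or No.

Yes

Total = 100 ≥ 100: provided.
Crew 1 (pledges 0, payoff 125): pledging 20 → total 120, payoff 105. No gain.
Crew 2 (pledges 60, payoff 65): dropping to 0 → total 40, payoff 0. No gain.
Crew 3 (pledges 40, payoff 85): dropping to 0 → total 60, payoff 0. No gain.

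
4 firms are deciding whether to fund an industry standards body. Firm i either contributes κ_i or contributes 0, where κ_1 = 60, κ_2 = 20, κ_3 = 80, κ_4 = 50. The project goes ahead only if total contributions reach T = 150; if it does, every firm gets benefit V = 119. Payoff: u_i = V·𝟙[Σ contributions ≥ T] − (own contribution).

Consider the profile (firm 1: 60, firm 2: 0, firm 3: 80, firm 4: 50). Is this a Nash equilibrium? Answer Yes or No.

Total = 190 ≥ 150: provided.
Firm 1 (pledges 60, payoff 59): dropping to 0 → total 130, payoff 0. No gain.
Firm 2 (pledges 0, payoff 119): pledging 20 → total 210, payoff 99. No gain.
Firm 3 (pledges 80, payoff 39): dropping to 0 → total 110, payoff 0. No gain.
Firm 4 (pledges 50, payoff 69): dropping to 0 → total 140, payoff 0. No gain.

Yes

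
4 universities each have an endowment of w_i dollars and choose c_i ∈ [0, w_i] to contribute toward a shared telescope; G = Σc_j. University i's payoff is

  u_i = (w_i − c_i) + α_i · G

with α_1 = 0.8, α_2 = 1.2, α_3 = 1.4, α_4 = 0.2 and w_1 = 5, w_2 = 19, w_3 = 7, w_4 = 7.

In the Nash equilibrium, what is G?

∂u_i/∂c_i = α_i − 1, so university i contributes w_i if α_i > 1, else 0.
α_i > 1 for i ∈ {2, 3}; NE contributions (0, 19, 7, 0), G = 26.

26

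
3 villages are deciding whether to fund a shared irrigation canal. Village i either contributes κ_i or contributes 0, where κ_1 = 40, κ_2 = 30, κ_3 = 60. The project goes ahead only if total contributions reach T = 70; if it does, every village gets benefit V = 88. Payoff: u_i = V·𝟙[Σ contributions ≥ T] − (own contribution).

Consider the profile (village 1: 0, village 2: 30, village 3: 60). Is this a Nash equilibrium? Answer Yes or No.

Total = 90 ≥ 70: provided.
Village 1 (pledges 0, payoff 88): pledging 40 → total 130, payoff 48. No gain.
Village 2 (pledges 30, payoff 58): dropping to 0 → total 60, payoff 0. No gain.
Village 3 (pledges 60, payoff 28): dropping to 0 → total 30, payoff 0. No gain.

Yes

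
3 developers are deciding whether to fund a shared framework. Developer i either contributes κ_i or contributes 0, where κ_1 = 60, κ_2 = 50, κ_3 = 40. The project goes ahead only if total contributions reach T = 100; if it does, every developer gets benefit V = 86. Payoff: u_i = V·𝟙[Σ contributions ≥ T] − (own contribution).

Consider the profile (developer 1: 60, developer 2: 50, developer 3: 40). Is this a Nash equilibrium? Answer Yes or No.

Total = 150 ≥ 100: provided.
Developer 1 (pledges 60, payoff 26): dropping to 0 → total 90, payoff 0. No gain.
Developer 2 (pledges 50, payoff 36): dropping to 0 → total 100, payoff 86. Profitable deviation.

No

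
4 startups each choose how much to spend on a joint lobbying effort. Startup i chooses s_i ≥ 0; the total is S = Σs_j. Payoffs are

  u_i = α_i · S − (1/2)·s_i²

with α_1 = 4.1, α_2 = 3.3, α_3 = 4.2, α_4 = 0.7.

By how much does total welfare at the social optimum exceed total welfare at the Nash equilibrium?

174.205

Startup i's FOC: ∂u_i/∂s_i = α_i − s_i = 0, so s_i* = α_i.
NE contributions = (4.1, 3.3, 4.2, 0.7); S = 12.3.
W^NE = (Σα)·S − ½Σα_i² = 12.3² − ½·45.83 = 128.375.
Planner sets s_i = Σα_j = 12.3 for every i, so S^SO = 4·12.3 = 49.2.
W^SO = (Σα)·S^SO − ½·4·(Σα)² = (4/2)·12.3² = 302.58.
Deadweight loss = W^SO − W^NE = 174.205.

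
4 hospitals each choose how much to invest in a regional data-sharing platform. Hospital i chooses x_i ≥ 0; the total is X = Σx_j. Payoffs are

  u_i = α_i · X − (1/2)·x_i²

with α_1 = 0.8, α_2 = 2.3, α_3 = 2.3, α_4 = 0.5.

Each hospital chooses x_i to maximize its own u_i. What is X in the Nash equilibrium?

Hospital i's FOC: ∂u_i/∂x_i = α_i − x_i = 0, so x_i* = α_i.
NE contributions = (0.8, 2.3, 2.3, 0.5); X = 5.9.

5.9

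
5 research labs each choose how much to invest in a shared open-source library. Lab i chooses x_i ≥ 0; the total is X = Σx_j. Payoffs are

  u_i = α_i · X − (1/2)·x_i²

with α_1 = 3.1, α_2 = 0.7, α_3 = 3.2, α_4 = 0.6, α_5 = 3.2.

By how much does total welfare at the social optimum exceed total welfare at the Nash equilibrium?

190.43

Lab i's FOC: ∂u_i/∂x_i = α_i − x_i = 0, so x_i* = α_i.
NE contributions = (3.1, 0.7, 3.2, 0.6, 3.2); X = 10.8.
W^NE = (Σα)·X − ½Σα_i² = 10.8² − ½·30.94 = 101.17.
Planner sets x_i = Σα_j = 10.8 for every i, so X^SO = 5·10.8 = 54.
W^SO = (Σα)·X^SO − ½·5·(Σα)² = (5/2)·10.8² = 291.6.
Deadweight loss = W^SO − W^NE = 190.43.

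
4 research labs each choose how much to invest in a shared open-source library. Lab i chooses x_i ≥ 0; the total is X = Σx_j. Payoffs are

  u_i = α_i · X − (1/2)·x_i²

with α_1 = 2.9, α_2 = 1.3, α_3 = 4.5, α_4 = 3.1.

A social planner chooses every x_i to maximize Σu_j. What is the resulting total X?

Planner FOC: ∂(Σu_j)/∂x_i = (Σα_j) − x_i = 0, so x_i^SO = Σα_j = 11.8 for every i; X^SO = 47.2.

47.2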